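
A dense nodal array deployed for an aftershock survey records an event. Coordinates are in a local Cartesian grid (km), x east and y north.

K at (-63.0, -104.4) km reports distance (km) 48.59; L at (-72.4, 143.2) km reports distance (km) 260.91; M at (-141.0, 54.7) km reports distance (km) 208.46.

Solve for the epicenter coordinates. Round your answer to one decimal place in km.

(-14.9, -111.3)

Circle about each station: (x + 63.0)² + (y + 104.4)² = 48.59²; (x + 72.4)² + (y − 143.2)² = 260.91²; (x + 141.0)² + (y − 54.7)² = 208.46².
Subtracting the K equation from the L and M equations removes the quadratic terms:
-18.8 x + 495.2 y = -54833.40
-156.0 x + 318.2 y = -33089.85
Solving the 2×2 system: x ≈ -14.9, y ≈ -111.3 km.
Check against K (with the unrounded x, y): √((x + 63.0)²+(y + 104.4)²) = 48.59 ≈ 48.59 km. ✓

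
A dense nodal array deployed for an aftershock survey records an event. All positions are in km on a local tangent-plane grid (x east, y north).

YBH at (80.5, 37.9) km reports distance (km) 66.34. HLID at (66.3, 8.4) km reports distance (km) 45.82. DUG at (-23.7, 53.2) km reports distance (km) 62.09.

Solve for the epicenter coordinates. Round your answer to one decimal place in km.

x ≈ 20.5 km, y ≈ 9.6 km

Circle about each station: (x − 80.5)² + (y − 37.9)² = 66.34²; (x − 66.3)² + (y − 8.4)² = 45.82²; (x + 23.7)² + (y − 53.2)² = 62.09².
Subtracting the YBH equation from the HLID and DUG equations removes the quadratic terms:
-28.4 x − 59.0 y = -1148.89
-208.4 x + 30.6 y = -3978.90
Solving the 2×2 system: x ≈ 20.5, y ≈ 9.6 km.
Check against YBH (with the unrounded x, y): √((x − 80.5)²+(y − 37.9)²) = 66.34 ≈ 66.34 km. ✓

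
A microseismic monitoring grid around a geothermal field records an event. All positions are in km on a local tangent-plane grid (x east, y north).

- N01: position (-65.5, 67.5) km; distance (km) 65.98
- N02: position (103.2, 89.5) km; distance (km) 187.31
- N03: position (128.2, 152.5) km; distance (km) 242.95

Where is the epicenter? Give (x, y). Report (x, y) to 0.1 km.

(-62.2, 1.6)

Circle about each station: (x + 65.5)² + (y − 67.5)² = 65.98²; (x − 103.2)² + (y − 89.5)² = 187.31²; (x − 128.2)² + (y − 152.5)² = 242.95².
Subtracting pairs of circle equations eliminates x²+y² and gives linear equations (the radical axes):
337.4 x + 44.0 y = -20917.69
387.4 x + 170.0 y = -23826.35
Solving the 2×2 system: x ≈ -62.2, y ≈ 1.6 km.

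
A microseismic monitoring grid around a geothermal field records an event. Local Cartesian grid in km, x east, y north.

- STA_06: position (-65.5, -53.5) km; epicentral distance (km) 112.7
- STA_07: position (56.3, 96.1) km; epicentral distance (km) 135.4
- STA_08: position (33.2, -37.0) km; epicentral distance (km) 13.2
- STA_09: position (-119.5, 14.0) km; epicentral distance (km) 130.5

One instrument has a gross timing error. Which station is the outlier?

STA_09

Solve using three stations at a time. Using STA_06, STA_07, STA_08 (subtract circle equations pairwise → linear system) gives (x, y) ≈ (46.3, -38.9).
Distances from that point to each station vs reported:
  STA_06: calculated 112.7 vs reported 112.7 → residual 0.0 km
  STA_07: calculated 135.4 vs reported 135.4 → residual 0.0 km
  STA_08: calculated 13.2 vs reported 13.2 → residual 0.0 km
  STA_09: calculated 174.0 vs reported 130.5 → residual 43.5 km
STA_06, STA_07, STA_08 are mutually consistent (residuals ≈ 0); STA_09 is off by 43.5 km.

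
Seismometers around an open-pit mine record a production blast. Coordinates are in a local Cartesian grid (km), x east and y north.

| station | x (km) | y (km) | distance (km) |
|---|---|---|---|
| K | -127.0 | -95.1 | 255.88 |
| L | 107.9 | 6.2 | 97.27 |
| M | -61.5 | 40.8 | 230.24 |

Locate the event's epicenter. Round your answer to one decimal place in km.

Circle about each station: (x + 127.0)² + (y + 95.1)² = 255.88²; (x − 107.9)² + (y − 6.2)² = 97.27²; (x + 61.5)² + (y − 40.8)² = 230.24².
Subtracting pairs of circle equations eliminates x²+y² and gives linear equations (the radical axes):
469.8 x + 202.6 y = 42520.96
131.0 x + 271.8 y = -7262.00
Solving the 2×2 system: x ≈ 128.8, y ≈ -88.8 km.
Check against K (with the unrounded x, y): √((x + 127.0)²+(y + 95.1)²) = 255.88 ≈ 255.88 km. ✓

128.8 km east, -88.8 km north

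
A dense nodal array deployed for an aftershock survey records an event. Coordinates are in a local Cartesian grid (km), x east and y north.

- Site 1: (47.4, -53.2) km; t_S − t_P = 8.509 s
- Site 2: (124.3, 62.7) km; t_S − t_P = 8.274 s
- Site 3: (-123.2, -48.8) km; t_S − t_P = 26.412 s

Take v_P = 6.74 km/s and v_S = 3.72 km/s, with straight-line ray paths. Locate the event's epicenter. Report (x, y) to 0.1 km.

Distance from S−P lag: d = Δt · v_P v_S / (v_P − v_S) = Δt · (6.74·3.72)/(6.74−3.72) ≈ 8.3023·Δt.
So d_Site 1 = 70.64, d_Site 2 = 68.69, d_Site 3 = 219.28 km.
Circle about each station: (x − 47.4)² + (y + 53.2)² = 70.64²; (x − 124.3)² + (y − 62.7)² = 68.69²; (x + 123.2)² + (y + 48.8)² = 219.28².
Subtracting pairs of circle equations eliminates x²+y² and gives linear equations (the radical axes):
153.8 x + 231.8 y = 14576.47
-341.2 x + 8.8 y = -30611.03
Solving the 2×2 system: x ≈ 89.8, y ≈ 3.3 km.

x ≈ 89.8 km, y ≈ 3.3 km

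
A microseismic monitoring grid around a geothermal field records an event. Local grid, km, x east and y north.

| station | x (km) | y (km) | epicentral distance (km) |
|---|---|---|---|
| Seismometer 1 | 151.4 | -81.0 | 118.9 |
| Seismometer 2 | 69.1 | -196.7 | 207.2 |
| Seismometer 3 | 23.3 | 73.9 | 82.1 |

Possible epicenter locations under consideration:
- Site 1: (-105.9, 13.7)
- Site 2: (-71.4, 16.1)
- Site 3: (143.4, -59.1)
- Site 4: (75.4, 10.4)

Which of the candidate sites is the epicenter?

Site 4

For each candidate, compare |candidate − station| to the reported distance:
Site 1: residuals Seismometer 1 155.3, Seismometer 2 66.5, Seismometer 3 60.4 → max 155.3 km
Site 2: residuals Seismometer 1 124.1, Seismometer 2 47.8, Seismometer 3 28.8 → max 124.1 km
Site 3: residuals Seismometer 1 95.6, Seismometer 2 50.8, Seismometer 3 97.1 → max 97.1 km
Site 4: residuals Seismometer 1 0.0, Seismometer 2 0.0, Seismometer 3 0.0 → max 0.0 km
Only Site 4 has all residuals ≈ 0.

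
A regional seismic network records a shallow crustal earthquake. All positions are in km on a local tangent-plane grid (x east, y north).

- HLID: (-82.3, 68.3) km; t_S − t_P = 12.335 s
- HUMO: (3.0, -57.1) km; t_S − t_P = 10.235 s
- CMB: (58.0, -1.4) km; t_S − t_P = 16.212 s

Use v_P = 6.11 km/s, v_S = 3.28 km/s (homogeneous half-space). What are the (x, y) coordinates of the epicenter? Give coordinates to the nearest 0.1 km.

Distance from S−P lag: d = Δt · v_P v_S / (v_P − v_S) = Δt · (6.11·3.28)/(6.11−3.28) ≈ 7.0816·Δt.
So d_HLID = 87.35, d_HUMO = 72.48, d_CMB = 114.81 km.
Circle about each station: (x + 82.3)² + (y − 68.3)² = 87.35²; (x − 3.0)² + (y + 57.1)² = 72.48²; (x − 58.0)² + (y + 1.4)² = 114.81².
Subtracting the HLID equation from the HUMO and CMB equations removes the quadratic terms:
170.6 x − 250.8 y = -5792.10
280.6 x − 139.4 y = -13623.53
Solving the 2×2 system: x ≈ -56.0, y ≈ -15.0 km.

x ≈ -56.0 km, y ≈ -15.0 km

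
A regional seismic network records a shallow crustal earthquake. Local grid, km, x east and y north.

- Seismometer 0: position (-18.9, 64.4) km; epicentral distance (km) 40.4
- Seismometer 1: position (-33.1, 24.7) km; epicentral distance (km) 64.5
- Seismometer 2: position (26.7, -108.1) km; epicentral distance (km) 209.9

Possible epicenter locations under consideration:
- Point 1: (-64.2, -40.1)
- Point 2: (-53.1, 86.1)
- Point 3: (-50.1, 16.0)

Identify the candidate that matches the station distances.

Point 2

For each candidate, compare |candidate − station| to the reported distance:
Point 1: residuals Seismometer 0 73.5, Seismometer 1 7.4, Seismometer 2 96.4 → max 96.4 km
Point 2: residuals Seismometer 0 0.1, Seismometer 1 0.1, Seismometer 2 0.1 → max 0.1 km
Point 3: residuals Seismometer 0 17.2, Seismometer 1 45.4, Seismometer 2 64.0 → max 64.0 km
Only Point 2 has all residuals ≈ 0.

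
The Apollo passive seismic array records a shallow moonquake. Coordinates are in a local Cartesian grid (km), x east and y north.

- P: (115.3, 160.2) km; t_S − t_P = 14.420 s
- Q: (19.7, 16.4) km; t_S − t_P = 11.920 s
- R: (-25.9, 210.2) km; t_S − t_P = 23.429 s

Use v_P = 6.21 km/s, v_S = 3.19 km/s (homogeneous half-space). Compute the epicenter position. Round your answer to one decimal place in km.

60.5 km east, 83.1 km north

Distance from S−P lag: d = Δt · v_P v_S / (v_P − v_S) = Δt · (6.21·3.19)/(6.21−3.19) ≈ 6.5596·Δt.
So d_P = 94.59, d_Q = 78.19, d_R = 153.68 km.
Circle about each station: (x − 115.3)² + (y − 160.2)² = 94.59²; (x − 19.7)² + (y − 16.4)² = 78.19²; (x + 25.9)² + (y − 210.2)² = 153.68².
Subtracting the P equation from the Q and R equations removes the quadratic terms:
-191.2 x − 287.6 y = -35467.49
-282.4 x + 100.0 y = -8773.55
Solving the 2×2 system: x ≈ 60.5, y ≈ 83.1 km.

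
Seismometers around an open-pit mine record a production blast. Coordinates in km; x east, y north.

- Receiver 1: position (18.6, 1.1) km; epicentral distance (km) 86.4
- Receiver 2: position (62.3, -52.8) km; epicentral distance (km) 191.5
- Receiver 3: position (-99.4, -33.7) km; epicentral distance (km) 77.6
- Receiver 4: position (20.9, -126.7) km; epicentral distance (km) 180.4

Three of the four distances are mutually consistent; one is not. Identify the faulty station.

Solve using three stations at a time. Using Receiver 1, Receiver 3, Receiver 4 (subtract circle equations pairwise → linear system) gives (x, y) ≈ (-61.3, 33.9).
Distances from that point to each station vs reported:
  Receiver 1: calculated 86.4 vs reported 86.4 → residual 0.0 km
  Receiver 2: calculated 151.0 vs reported 191.5 → residual 40.5 km
  Receiver 3: calculated 77.6 vs reported 77.6 → residual 0.0 km
  Receiver 4: calculated 180.4 vs reported 180.4 → residual 0.0 km
Receiver 1, Receiver 3, Receiver 4 are mutually consistent (residuals ≈ 0); Receiver 2 is off by 40.5 km.

Receiver 2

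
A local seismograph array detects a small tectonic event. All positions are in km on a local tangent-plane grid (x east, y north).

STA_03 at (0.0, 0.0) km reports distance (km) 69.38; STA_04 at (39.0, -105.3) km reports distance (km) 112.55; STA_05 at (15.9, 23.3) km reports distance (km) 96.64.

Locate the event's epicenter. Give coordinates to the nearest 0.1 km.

-54.6 km east, -42.8 km north

Circle about each station: x² + y² = 69.38²; (x − 39.0)² + (y + 105.3)² = 112.55²; (x − 15.9)² + (y − 23.3)² = 96.64².
Subtracting the STA_03 equation from the STA_04 and STA_05 equations removes the quadratic terms:
78.0 x − 210.6 y = 4755.17
31.8 x + 46.6 y = -3730.01
Solving the 2×2 system: x ≈ -54.6, y ≈ -42.8 km.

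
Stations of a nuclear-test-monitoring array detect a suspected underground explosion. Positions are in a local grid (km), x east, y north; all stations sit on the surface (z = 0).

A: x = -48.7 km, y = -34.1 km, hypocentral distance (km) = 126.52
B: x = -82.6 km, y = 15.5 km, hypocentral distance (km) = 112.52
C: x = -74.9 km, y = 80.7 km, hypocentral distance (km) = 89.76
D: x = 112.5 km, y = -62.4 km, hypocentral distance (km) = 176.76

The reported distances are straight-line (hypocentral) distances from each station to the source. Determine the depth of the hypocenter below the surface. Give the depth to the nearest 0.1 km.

Each station gives a sphere (x−x_i)² + (y−y_i)² + z² = d_i² (stations at z=0).
Subtracting the A sphere from B and C: z² cancels, leaving linear equations in x and y:
-67.8 x + 99.2 y = 6875.07
-52.4 x + 229.6 y = 16538.45
Solving: x ≈ 5.989, y ≈ 73.398 km (keep extra digits for the depth step; rounded: 6.0, 73.4).
Then from the A sphere: z² = 126.52² − (x + 48.7)² − (y + 34.1)² with x = 5.989, y = 73.398, so z ≈ 38.218 ≈ 38.2 km.

38.2 km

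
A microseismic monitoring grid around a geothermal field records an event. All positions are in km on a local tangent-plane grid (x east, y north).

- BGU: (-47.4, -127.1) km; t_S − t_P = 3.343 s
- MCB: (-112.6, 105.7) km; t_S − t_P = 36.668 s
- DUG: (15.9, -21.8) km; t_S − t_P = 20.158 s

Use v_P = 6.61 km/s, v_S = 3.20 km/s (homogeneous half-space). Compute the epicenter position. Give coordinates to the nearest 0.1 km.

x ≈ -65.4 km, y ≈ -116.8 km

Distance from S−P lag: d = Δt · v_P v_S / (v_P − v_S) = Δt · (6.61·3.20)/(6.61−3.20) ≈ 6.2029·Δt.
So d_BGU = 20.74, d_MCB = 227.45, d_DUG = 125.04 km.
Circle about each station: (x + 47.4)² + (y + 127.1)² = 20.74²; (x + 112.6)² + (y − 105.7)² = 227.45²; (x − 15.9)² + (y + 21.8)² = 125.04².
Subtracting the BGU equation from the MCB and DUG equations removes the quadratic terms:
-130.4 x + 465.6 y = -45853.27
126.6 x + 210.6 y = -32877.97
Solving the 2×2 system: x ≈ -65.4, y ≈ -116.8 km.
Check against BGU (with the unrounded x, y): √((x + 47.4)²+(y + 127.1)²) = 20.74 ≈ 20.74 km. ✓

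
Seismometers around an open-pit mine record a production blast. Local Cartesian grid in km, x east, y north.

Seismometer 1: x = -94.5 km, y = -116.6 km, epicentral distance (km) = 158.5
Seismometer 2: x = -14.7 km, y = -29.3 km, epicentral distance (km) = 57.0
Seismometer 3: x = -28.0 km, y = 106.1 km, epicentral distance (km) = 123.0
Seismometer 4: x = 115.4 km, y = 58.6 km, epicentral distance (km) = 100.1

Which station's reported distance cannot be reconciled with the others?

Seismometer 1

Solve using three stations at a time. Using Seismometer 2, Seismometer 3, Seismometer 4 (subtract circle equations pairwise → linear system) gives (x, y) ≈ (34.2, -0.0).
Distances from that point to each station vs reported:
  Seismometer 1: calculated 173.7 vs reported 158.5 → residual 15.2 km
  Seismometer 2: calculated 57.0 vs reported 57.0 → residual 0.0 km
  Seismometer 3: calculated 123.0 vs reported 123.0 → residual 0.0 km
  Seismometer 4: calculated 100.1 vs reported 100.1 → residual 0.0 km
Seismometer 2, Seismometer 3, Seismometer 4 are mutually consistent (residuals ≈ 0); Seismometer 1 is off by 15.2 km.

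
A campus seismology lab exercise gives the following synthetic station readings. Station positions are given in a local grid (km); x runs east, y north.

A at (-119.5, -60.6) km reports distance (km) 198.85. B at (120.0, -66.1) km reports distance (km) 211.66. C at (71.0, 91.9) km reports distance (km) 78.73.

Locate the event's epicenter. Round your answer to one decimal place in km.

-6.9 km east, 103.3 km north

Circle about each station: (x + 119.5)² + (y + 60.6)² = 198.85²; (x − 120.0)² + (y + 66.1)² = 211.66²; (x − 71.0)² + (y − 91.9)² = 78.73².
Subtracting the A equation from the B and C equations removes the quadratic terms:
479.0 x − 11.0 y = -4442.03
381.0 x + 305.0 y = 28876.91
Solving the 2×2 system: x ≈ -6.9, y ≈ 103.3 km.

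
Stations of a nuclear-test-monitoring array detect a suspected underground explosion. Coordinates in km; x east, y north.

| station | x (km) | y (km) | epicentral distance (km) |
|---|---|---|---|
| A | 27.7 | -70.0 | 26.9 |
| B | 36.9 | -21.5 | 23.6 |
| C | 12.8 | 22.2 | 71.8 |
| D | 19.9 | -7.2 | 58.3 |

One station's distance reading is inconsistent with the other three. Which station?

Solve using three stations at a time. Using A, B, C (subtract circle equations pairwise → linear system) gives (x, y) ≈ (37.9, -45.1).
Distances from that point to each station vs reported:
  A: calculated 26.9 vs reported 26.9 → residual 0.0 km
  B: calculated 23.6 vs reported 23.6 → residual 0.0 km
  C: calculated 71.8 vs reported 71.8 → residual 0.0 km
  D: calculated 41.9 vs reported 58.3 → residual 16.4 km
A, B, C are mutually consistent (residuals ≈ 0); D is off by 16.4 km.

D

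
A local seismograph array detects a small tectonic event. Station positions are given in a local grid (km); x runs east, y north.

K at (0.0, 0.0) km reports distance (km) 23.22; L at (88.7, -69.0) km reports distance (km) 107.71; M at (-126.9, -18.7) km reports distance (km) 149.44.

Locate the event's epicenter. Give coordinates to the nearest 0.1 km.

Circle about each station: x² + y² = 23.22²; (x − 88.7)² + (y + 69.0)² = 107.71²; (x + 126.9)² + (y + 18.7)² = 149.44².
Subtracting pairs of circle equations eliminates x²+y² and gives linear equations (the radical axes):
177.4 x − 138.0 y = 1566.41
-253.8 x − 37.4 y = -5339.85
Solving the 2×2 system: x ≈ 19.1, y ≈ 13.2 km.

19.1 km east, 13.2 km north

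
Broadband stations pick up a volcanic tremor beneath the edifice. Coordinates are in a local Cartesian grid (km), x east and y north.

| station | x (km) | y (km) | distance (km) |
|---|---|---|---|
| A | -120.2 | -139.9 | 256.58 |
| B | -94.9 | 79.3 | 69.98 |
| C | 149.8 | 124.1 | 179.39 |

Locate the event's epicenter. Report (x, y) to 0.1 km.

Circle about each station: (x + 120.2)² + (y + 139.9)² = 256.58²; (x + 94.9)² + (y − 79.3)² = 69.98²; (x − 149.8)² + (y − 124.1)² = 179.39².
Subtracting pairs of circle equations eliminates x²+y² and gives linear equations (the radical axes):
50.6 x + 438.4 y = 42210.55
540.0 x + 528.0 y = 37473.32
Solving the 2×2 system: x ≈ -27.9, y ≈ 99.5 km.
Check against A (with the unrounded x, y): √((x + 120.2)²+(y + 139.9)²) = 256.58 ≈ 256.58 km. ✓

x ≈ -27.9 km, y ≈ 99.5 km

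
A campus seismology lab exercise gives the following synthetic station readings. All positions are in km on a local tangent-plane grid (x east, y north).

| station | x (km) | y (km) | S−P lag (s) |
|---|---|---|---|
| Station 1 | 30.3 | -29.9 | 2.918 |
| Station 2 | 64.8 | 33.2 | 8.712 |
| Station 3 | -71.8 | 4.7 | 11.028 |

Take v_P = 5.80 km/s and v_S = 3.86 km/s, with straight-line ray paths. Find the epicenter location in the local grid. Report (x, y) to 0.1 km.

Distance from S−P lag: d = Δt · v_P v_S / (v_P − v_S) = Δt · (5.80·3.86)/(5.80−3.86) ≈ 11.5402·Δt.
So d_Station 1 = 33.67, d_Station 2 = 100.54, d_Station 3 = 127.27 km.
Circle about each station: (x − 30.3)² + (y + 29.9)² = 33.67²; (x − 64.8)² + (y − 33.2)² = 100.54²; (x + 71.8)² + (y − 4.7)² = 127.27².
Subtracting pairs of circle equations eliminates x²+y² and gives linear equations (the radical axes):
69.0 x + 126.2 y = -5485.44
-204.2 x + 69.2 y = -11698.75
Solving the 2×2 system: x ≈ 35.9, y ≈ -63.1 km.

35.9 km east, -63.1 km north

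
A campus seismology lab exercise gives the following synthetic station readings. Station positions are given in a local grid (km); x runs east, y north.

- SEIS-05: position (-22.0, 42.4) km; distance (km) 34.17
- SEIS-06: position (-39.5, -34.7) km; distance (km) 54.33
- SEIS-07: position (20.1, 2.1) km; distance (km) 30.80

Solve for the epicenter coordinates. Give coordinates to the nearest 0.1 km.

x ≈ -9.5 km, y ≈ 10.6 km

Circle about each station: (x + 22.0)² + (y − 42.4)² = 34.17²; (x + 39.5)² + (y + 34.7)² = 54.33²; (x − 20.1)² + (y − 2.1)² = 30.80².
Subtracting pairs of circle equations eliminates x²+y² and gives linear equations (the radical axes):
-35.0 x − 154.2 y = -1301.58
84.2 x − 80.6 y = -1654.39
Solving the 2×2 system: x ≈ -9.5, y ≈ 10.6 km.
Check against SEIS-05 (with the unrounded x, y): √((x + 22.0)²+(y − 42.4)²) = 34.17 ≈ 34.17 km. ✓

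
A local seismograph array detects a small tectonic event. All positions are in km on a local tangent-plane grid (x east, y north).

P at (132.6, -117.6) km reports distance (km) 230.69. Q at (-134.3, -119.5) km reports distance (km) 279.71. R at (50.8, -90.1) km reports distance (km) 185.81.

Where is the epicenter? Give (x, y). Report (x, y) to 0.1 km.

x ≈ 44.5 km, y ≈ 95.6 km

Circle about each station: (x − 132.6)² + (y + 117.6)² = 230.69²; (x + 134.3)² + (y + 119.5)² = 279.71²; (x − 50.8)² + (y + 90.1)² = 185.81².
Subtracting the P equation from the Q and R equations removes the quadratic terms:
-533.8 x − 3.8 y = -24115.59
-163.6 x + 55.0 y = -2021.35
Solving the 2×2 system: x ≈ 44.5, y ≈ 95.6 km.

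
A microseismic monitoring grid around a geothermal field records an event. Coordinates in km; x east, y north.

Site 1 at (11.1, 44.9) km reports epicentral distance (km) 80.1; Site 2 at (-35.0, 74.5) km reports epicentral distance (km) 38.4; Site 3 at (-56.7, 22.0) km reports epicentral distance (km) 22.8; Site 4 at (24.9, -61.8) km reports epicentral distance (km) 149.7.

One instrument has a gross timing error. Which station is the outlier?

Solve using three stations at a time. Using Site 1, Site 2, Site 4 (subtract circle equations pairwise → linear system) gives (x, y) ≈ (-68.4, 55.3).
Distances from that point to each station vs reported:
  Site 1: calculated 80.1 vs reported 80.1 → residual 0.0 km
  Site 2: calculated 38.5 vs reported 38.4 → residual 0.1 km
  Site 3: calculated 35.3 vs reported 22.8 → residual 12.5 km
  Site 4: calculated 149.7 vs reported 149.7 → residual 0.0 km
Site 1, Site 2, Site 4 are mutually consistent (residuals ≈ 0); Site 3 is off by 12.5 km.

Site 3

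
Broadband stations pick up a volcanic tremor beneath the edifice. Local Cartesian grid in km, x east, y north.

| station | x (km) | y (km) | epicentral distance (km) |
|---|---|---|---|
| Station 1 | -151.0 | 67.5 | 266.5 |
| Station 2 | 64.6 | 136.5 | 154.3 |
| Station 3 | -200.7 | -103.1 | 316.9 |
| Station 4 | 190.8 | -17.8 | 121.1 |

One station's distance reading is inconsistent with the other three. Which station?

Solve using three stations at a time. Using Station 1, Station 2, Station 3 (subtract circle equations pairwise → linear system) gives (x, y) ≈ (103.1, -12.9).
Distances from that point to each station vs reported:
  Station 1: calculated 266.5 vs reported 266.5 → residual 0.0 km
  Station 2: calculated 154.2 vs reported 154.3 → residual 0.1 km
  Station 3: calculated 316.9 vs reported 316.9 → residual 0.0 km
  Station 4: calculated 87.9 vs reported 121.1 → residual 33.2 km
Station 1, Station 2, Station 3 are mutually consistent (residuals ≈ 0); Station 4 is off by 33.2 km.

Station 4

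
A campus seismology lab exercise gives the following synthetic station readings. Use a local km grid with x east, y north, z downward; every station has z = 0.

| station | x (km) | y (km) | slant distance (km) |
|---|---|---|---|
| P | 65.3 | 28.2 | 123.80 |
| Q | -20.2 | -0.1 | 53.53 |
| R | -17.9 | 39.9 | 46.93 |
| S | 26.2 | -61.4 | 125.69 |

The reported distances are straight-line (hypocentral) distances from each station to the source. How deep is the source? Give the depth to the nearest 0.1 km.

Each station gives a sphere (x−x_i)² + (y−y_i)² + z² = d_i² (stations at z=0).
Subtracting the P sphere from Q and R: z² cancels, leaving linear equations in x and y:
-171.0 x − 56.6 y = 7809.70
-166.4 x + 23.4 y = 9977.11
Solving: x ≈ -55.698, y ≈ 30.295 km (keep extra digits for the depth step; rounded: -55.7, 30.3).
Then from the P sphere: z² = 123.80² − (x − 65.3)² − (y − 28.2)² with x = -55.698, y = 30.295, so z ≈ 26.106 ≈ 26.1 km.

z ≈ 26.1 km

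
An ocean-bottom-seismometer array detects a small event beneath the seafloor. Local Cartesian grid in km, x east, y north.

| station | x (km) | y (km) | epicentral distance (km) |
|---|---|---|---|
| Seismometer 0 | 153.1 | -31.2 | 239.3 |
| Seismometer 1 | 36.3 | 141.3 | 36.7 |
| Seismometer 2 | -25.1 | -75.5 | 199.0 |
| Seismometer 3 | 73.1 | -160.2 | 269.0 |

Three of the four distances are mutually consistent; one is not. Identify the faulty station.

Seismometer 0

Solve using three stations at a time. Using Seismometer 1, Seismometer 2, Seismometer 3 (subtract circle equations pairwise → linear system) gives (x, y) ≈ (52.0, 108.0).
Distances from that point to each station vs reported:
  Seismometer 0: calculated 172.0 vs reported 239.3 → residual 67.3 km
  Seismometer 1: calculated 36.8 vs reported 36.7 → residual 0.1 km
  Seismometer 2: calculated 199.0 vs reported 199.0 → residual 0.0 km
  Seismometer 3: calculated 269.0 vs reported 269.0 → residual 0.0 km
Seismometer 1, Seismometer 2, Seismometer 3 are mutually consistent (residuals ≈ 0); Seismometer 0 is off by 67.3 km.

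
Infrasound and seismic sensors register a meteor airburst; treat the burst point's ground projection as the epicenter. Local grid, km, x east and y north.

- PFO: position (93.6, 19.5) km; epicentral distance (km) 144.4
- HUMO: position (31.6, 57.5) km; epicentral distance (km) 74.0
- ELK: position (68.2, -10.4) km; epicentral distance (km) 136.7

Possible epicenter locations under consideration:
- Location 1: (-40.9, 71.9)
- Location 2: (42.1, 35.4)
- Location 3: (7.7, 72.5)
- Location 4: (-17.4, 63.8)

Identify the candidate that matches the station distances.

Location 1

For each candidate, compare |candidate − station| to the reported distance:
Location 1: residuals PFO 0.1, HUMO 0.1, ELK 0.0 → max 0.1 km
Location 2: residuals PFO 90.5, HUMO 49.5, ELK 84.0 → max 90.5 km
Location 3: residuals PFO 43.5, HUMO 45.8, ELK 34.1 → max 45.8 km
Location 4: residuals PFO 24.9, HUMO 24.6, ELK 23.4 → max 24.9 km
Only Location 1 has all residuals ≈ 0.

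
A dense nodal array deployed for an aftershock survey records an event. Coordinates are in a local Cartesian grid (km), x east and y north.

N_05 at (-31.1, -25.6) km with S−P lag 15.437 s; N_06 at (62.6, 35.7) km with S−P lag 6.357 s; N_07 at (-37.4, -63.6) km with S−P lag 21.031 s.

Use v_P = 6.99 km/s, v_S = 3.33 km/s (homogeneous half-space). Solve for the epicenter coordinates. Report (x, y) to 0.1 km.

Distance from S−P lag: d = Δt · v_P v_S / (v_P − v_S) = Δt · (6.99·3.33)/(6.99−3.33) ≈ 6.3598·Δt.
So d_N_05 = 98.18, d_N_06 = 40.43, d_N_07 = 133.75 km.
Circle about each station: (x + 31.1)² + (y + 25.6)² = 98.18²; (x − 62.6)² + (y − 35.7)² = 40.43²; (x + 37.4)² + (y + 63.6)² = 133.75².
Subtracting pairs of circle equations eliminates x²+y² and gives linear equations (the radical axes):
187.4 x + 122.6 y = 11575.41
-12.6 x − 76.0 y = -4428.60
Solving the 2×2 system: x ≈ 26.5, y ≈ 53.9 km.

26.5 km east, 53.9 km north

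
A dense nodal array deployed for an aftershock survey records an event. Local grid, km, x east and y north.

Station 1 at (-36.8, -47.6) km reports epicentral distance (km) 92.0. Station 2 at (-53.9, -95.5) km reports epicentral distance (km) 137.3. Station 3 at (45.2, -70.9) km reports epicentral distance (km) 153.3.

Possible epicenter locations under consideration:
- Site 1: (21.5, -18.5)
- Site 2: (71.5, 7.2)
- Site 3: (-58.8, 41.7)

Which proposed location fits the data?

Site 3

For each candidate, compare |candidate − station| to the reported distance:
Site 1: residuals Station 1 26.8, Station 2 29.5, Station 3 95.8 → max 95.8 km
Site 2: residuals Station 1 29.4, Station 2 24.8, Station 3 70.9 → max 70.9 km
Site 3: residuals Station 1 0.0, Station 2 0.0, Station 3 0.0 → max 0.0 km
Only Site 3 has all residuals ≈ 0.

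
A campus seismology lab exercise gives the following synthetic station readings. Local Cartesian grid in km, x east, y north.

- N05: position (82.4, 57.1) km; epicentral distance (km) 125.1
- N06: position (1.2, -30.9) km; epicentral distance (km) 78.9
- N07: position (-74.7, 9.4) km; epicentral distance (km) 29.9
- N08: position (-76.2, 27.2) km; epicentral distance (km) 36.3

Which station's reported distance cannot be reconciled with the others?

Solve using three stations at a time. Using N05, N06, N08 (subtract circle equations pairwise → linear system) gives (x, y) ≈ (-40.9, 35.9).
Distances from that point to each station vs reported:
  N05: calculated 125.1 vs reported 125.1 → residual 0.0 km
  N06: calculated 78.9 vs reported 78.9 → residual 0.0 km
  N07: calculated 42.9 vs reported 29.9 → residual 13.0 km
  N08: calculated 36.3 vs reported 36.3 → residual 0.0 km
N05, N06, N08 are mutually consistent (residuals ≈ 0); N07 is off by 13.0 km.

N07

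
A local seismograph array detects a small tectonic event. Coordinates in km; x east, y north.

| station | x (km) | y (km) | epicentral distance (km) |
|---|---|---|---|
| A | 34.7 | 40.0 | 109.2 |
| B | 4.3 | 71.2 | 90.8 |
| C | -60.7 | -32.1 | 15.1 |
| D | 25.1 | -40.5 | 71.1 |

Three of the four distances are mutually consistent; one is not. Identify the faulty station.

Solve using three stations at a time. Using A, C, D (subtract circle equations pairwise → linear system) gives (x, y) ≈ (-45.7, -33.9).
Distances from that point to each station vs reported:
  A: calculated 109.2 vs reported 109.2 → residual 0.0 km
  B: calculated 116.4 vs reported 90.8 → residual 25.6 km
  C: calculated 15.1 vs reported 15.1 → residual 0.0 km
  D: calculated 71.1 vs reported 71.1 → residual 0.0 km
A, C, D are mutually consistent (residuals ≈ 0); B is off by 25.6 km.

B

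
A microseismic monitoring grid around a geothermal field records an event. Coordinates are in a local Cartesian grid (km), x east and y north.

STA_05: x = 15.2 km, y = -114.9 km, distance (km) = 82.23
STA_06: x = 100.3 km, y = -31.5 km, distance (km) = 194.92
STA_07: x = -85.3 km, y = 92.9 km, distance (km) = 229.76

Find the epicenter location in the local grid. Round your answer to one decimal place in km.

Circle about each station: (x − 15.2)² + (y + 114.9)² = 82.23²; (x − 100.3)² + (y + 31.5)² = 194.92²; (x + 85.3)² + (y − 92.9)² = 229.76².
Subtracting the STA_05 equation from the STA_06 and STA_07 equations removes the quadratic terms:
170.2 x + 166.8 y = -33612.74
-201.0 x + 415.6 y = -43554.43
Solving the 2×2 system: x ≈ -64.3, y ≈ -135.9 km.

-64.3 km east, -135.9 km north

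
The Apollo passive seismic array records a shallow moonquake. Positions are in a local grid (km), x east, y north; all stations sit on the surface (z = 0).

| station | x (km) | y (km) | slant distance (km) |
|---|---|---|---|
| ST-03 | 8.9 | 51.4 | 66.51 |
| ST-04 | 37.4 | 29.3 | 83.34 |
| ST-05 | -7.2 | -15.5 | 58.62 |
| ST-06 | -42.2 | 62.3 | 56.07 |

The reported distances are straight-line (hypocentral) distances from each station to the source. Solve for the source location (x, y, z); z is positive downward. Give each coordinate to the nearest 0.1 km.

Each station gives a sphere (x−x_i)² + (y−y_i)² + z² = d_i² (stations at z=0).
Subtracting the ST-03 sphere from ST-04 and ST-05: z² cancels, leaving linear equations in x and y:
57.0 x − 44.2 y = -2985.90
-32.2 x − 133.8 y = -1441.80
Solving: x ≈ -37.104, y ≈ 19.705 km (keep extra digits for the depth step; rounded: -37.1, 19.7).
Then from the ST-03 sphere: z² = 66.51² − (x − 8.9)² − (y − 51.4)² with x = -37.104, y = 19.705, so z ≈ 36.092 ≈ 36.1 km.

(-37.1, 19.7, 36.1)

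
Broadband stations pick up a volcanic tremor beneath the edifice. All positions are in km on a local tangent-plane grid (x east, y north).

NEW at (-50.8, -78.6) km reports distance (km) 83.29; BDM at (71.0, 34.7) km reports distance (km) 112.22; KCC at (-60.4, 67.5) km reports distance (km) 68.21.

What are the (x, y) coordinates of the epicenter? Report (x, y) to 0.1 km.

(-36.8, 3.5)

Circle about each station: (x + 50.8)² + (y + 78.6)² = 83.29²; (x − 71.0)² + (y − 34.7)² = 112.22²; (x + 60.4)² + (y − 67.5)² = 68.21².
Subtracting pairs of circle equations eliminates x²+y² and gives linear equations (the radical axes):
243.6 x + 226.6 y = -8169.61
-19.2 x + 292.2 y = 1730.43
Solving the 2×2 system: x ≈ -36.8, y ≈ 3.5 km.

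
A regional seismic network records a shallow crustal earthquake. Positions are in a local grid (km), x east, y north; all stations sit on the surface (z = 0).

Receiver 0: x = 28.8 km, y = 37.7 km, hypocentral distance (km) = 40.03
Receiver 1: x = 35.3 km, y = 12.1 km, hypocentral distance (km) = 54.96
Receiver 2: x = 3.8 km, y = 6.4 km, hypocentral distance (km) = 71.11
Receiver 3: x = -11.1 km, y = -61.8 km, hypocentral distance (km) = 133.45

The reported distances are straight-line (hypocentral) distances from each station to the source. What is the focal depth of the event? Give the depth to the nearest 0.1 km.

depth ≈ 32.7 km

Each station gives a sphere (x−x_i)² + (y−y_i)² + z² = d_i² (stations at z=0).
Subtracting the Receiver 0 sphere from Receiver 1 and Receiver 2: z² cancels, leaving linear equations in x and y:
13.0 x − 51.2 y = -2276.43
-50.0 x − 62.6 y = -5649.56
Solving: x ≈ 43.498, y ≈ 55.506 km (keep extra digits for the depth step; rounded: 43.5, 55.5).
Then from the Receiver 0 sphere: z² = 40.03² − (x − 28.8)² − (y − 37.7)² with x = 43.498, y = 55.506, so z ≈ 32.700 ≈ 32.7 km.
Check against Receiver 3 (with the unrounded solution): distance 133.46 ≈ 133.45 km. ✓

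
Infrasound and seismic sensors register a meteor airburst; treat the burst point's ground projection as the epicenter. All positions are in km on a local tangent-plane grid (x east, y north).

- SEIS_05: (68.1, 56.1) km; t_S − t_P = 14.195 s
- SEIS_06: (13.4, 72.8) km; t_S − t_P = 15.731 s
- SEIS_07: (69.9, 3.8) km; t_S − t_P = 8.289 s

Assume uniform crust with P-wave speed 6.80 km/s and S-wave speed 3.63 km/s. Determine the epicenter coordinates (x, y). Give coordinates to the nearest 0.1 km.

31.8 km east, -48.3 km north

Distance from S−P lag: d = Δt · v_P v_S / (v_P − v_S) = Δt · (6.80·3.63)/(6.80−3.63) ≈ 7.7868·Δt.
So d_SEIS_05 = 110.53, d_SEIS_06 = 122.49, d_SEIS_07 = 64.54 km.
Circle about each station: (x − 68.1)² + (y − 56.1)² = 110.53²; (x − 13.4)² + (y − 72.8)² = 122.49²; (x − 69.9)² + (y − 3.8)² = 64.54².
Subtracting pairs of circle equations eliminates x²+y² and gives linear equations (the radical axes):
-109.4 x + 33.4 y = -5092.34
3.6 x − 104.6 y = 5167.10
Solving the 2×2 system: x ≈ 31.8, y ≈ -48.3 km.
Check against SEIS_05 (with the unrounded x, y): √((x − 68.1)²+(y − 56.1)²) = 110.53 ≈ 110.53 km. ✓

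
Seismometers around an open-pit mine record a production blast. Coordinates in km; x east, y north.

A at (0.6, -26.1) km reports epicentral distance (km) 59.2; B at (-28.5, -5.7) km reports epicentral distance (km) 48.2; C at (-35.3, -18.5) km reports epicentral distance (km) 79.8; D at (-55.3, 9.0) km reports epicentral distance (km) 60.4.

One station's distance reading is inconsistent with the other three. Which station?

Solve using three stations at a time. Using A, B, D (subtract circle equations pairwise → linear system) gives (x, y) ≈ (-0.0, 32.9).
Distances from that point to each station vs reported:
  A: calculated 59.0 vs reported 59.2 → residual 0.2 km
  B: calculated 47.9 vs reported 48.2 → residual 0.3 km
  C: calculated 62.3 vs reported 79.8 → residual 17.5 km
  D: calculated 60.2 vs reported 60.4 → residual 0.2 km
A, B, D are mutually consistent (residuals ≈ 0); C is off by 17.5 km.

C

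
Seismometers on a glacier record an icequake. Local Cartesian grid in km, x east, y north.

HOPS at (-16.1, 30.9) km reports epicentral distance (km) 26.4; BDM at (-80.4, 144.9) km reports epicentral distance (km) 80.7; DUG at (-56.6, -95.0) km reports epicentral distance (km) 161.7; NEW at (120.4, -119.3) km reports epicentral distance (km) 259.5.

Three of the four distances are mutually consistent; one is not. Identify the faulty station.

HOPS

Solve using three stations at a time. Using BDM, DUG, NEW (subtract circle equations pairwise → linear system) gives (x, y) ≈ (-60.6, 66.7).
Distances from that point to each station vs reported:
  HOPS: calculated 57.1 vs reported 26.4 → residual 30.7 km
  BDM: calculated 80.7 vs reported 80.7 → residual 0.0 km
  DUG: calculated 161.7 vs reported 161.7 → residual 0.0 km
  NEW: calculated 259.5 vs reported 259.5 → residual 0.0 km
BDM, DUG, NEW are mutually consistent (residuals ≈ 0); HOPS is off by 30.7 km.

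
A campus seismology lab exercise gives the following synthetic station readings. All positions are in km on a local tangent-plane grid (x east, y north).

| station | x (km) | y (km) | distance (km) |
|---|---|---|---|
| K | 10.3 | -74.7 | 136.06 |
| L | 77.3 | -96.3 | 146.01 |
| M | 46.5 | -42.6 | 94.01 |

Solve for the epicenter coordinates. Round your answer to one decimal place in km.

Circle about each station: (x − 10.3)² + (y + 74.7)² = 136.06²; (x − 77.3)² + (y + 96.3)² = 146.01²; (x − 46.5)² + (y + 42.6)² = 94.01².
Subtracting the K equation from the L and M equations removes the quadratic terms:
134.0 x − 43.2 y = 6756.20
72.4 x + 64.2 y = 7965.27
Solving the 2×2 system: x ≈ 66.3, y ≈ 49.3 km.

x ≈ 66.3 km, y ≈ 49.3 km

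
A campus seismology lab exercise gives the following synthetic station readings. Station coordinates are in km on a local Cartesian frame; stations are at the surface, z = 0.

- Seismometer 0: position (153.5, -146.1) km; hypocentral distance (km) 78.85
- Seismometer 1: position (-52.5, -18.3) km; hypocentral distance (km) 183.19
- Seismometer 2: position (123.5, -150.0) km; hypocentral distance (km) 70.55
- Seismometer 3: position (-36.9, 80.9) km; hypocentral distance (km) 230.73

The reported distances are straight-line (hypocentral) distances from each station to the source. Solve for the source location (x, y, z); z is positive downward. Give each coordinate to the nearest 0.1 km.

x ≈ 110.6 km, y ≈ -92.3 km, depth ≈ 38.5 km

Each station gives a sphere (x−x_i)² + (y−y_i)² + z² = d_i² (stations at z=0).
Subtracting the Seismometer 0 sphere from Seismometer 1 and Seismometer 2: z² cancels, leaving linear equations in x and y:
-412.0 x + 255.6 y = -69157.57
-60.0 x − 7.8 y = -5915.19
Solving: x ≈ 110.587, y ≈ -92.314 km (keep extra digits for the depth step; rounded: 110.6, -92.3).
Then from the Seismometer 0 sphere: z² = 78.85² − (x − 153.5)² − (y + 146.1)² with x = 110.587, y = -92.314, so z ≈ 38.508 ≈ 38.5 km.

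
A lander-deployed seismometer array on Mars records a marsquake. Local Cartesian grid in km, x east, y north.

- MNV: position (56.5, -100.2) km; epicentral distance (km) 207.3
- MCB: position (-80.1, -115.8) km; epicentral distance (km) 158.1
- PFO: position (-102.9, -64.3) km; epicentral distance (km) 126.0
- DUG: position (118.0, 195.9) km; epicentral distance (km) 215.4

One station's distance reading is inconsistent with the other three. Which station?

Solve using three stations at a time. Using MCB, PFO, DUG (subtract circle equations pairwise → linear system) gives (x, y) ≈ (-19.7, 30.3).
Distances from that point to each station vs reported:
  MNV: calculated 151.1 vs reported 207.3 → residual 56.2 km
  MCB: calculated 158.1 vs reported 158.1 → residual 0.0 km
  PFO: calculated 126.0 vs reported 126.0 → residual 0.0 km
  DUG: calculated 215.4 vs reported 215.4 → residual 0.0 km
MCB, PFO, DUG are mutually consistent (residuals ≈ 0); MNV is off by 56.2 km.

MNV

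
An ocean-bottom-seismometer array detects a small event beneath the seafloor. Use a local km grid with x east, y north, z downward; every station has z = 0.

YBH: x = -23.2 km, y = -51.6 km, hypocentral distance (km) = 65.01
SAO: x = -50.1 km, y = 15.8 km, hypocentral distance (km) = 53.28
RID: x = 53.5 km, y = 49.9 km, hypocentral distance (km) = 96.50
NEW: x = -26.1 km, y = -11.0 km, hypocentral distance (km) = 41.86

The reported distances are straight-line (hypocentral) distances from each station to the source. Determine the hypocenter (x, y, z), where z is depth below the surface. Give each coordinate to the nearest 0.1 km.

Each station gives a sphere (x−x_i)² + (y−y_i)² + z² = d_i² (stations at z=0).
Subtracting the YBH sphere from SAO and RID: z² cancels, leaving linear equations in x and y:
-53.8 x + 134.8 y = 946.39
153.4 x + 203.0 y = -2934.49
Solving: x ≈ -18.598, y ≈ -0.402 km (keep extra digits for the depth step; rounded: -18.6, -0.4).
Then from the YBH sphere: z² = 65.01² − (x + 23.2)² − (y + 51.6)² with x = -18.598, y = -0.402, so z ≈ 39.798 ≈ 39.8 km.

(-18.6, -0.4, 39.8)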